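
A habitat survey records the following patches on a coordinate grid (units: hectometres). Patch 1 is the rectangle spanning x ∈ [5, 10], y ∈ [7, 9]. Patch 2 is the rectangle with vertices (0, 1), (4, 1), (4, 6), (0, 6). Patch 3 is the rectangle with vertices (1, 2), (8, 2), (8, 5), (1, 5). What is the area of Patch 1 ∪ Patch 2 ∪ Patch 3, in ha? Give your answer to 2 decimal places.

By inclusion–exclusion:
Individual areas: |Patch 1| = 10, |Patch 2| = 20, |Patch 3| = 21.
|Patch 1∩Patch 2| = 0 (no overlap).
|Patch 1∩Patch 3| = 0 (no overlap).
|Patch 2∩Patch 3|: x∈[1,4], y∈[2,5] → 3·3 = 9.
|Patch 1∩Patch 2∩Patch 3| = 0.
|Patch 1 ∪ Patch 2 ∪ Patch 3| = 51 − 9 + 0 = 42.00.

42.00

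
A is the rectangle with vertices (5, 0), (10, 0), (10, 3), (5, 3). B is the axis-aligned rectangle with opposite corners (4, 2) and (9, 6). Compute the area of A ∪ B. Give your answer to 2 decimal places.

By inclusion–exclusion:
Individual areas: |A| = 15, |B| = 20.
|A∩B|: x∈[5,9], y∈[2,3] → 4·1 = 4.
|A ∪ B| = 35 − 4 = 31.00.

31.00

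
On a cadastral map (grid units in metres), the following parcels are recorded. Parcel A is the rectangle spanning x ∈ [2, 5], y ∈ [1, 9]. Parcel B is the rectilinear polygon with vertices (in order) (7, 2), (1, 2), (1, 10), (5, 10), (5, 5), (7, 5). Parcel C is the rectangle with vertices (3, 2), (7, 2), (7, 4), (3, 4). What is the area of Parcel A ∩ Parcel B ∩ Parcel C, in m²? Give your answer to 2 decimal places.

The intersection is the polygon with vertices (3,2), (3,4), (5,4), (5,2).
By the shoelace formula its area is 4.00.

4.00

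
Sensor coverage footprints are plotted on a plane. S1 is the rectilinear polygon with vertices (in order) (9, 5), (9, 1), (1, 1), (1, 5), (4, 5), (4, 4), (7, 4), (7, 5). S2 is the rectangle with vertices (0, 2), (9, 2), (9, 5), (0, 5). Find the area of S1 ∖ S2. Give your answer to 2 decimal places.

|S1| = 29, |S1∩S2| = 21.
|S1 ∖ S2| = |S1| − |S1∩S2| = 29 − 21 = 8.00.

8.00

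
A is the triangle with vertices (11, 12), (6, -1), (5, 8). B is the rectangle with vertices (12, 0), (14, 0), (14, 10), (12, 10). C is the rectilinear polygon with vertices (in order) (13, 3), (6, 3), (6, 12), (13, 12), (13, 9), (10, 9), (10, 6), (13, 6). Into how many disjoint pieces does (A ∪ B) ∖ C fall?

(A ∪ B) ∖ C splits into 2 disjoint pieces (area 7.9103, area 16).

2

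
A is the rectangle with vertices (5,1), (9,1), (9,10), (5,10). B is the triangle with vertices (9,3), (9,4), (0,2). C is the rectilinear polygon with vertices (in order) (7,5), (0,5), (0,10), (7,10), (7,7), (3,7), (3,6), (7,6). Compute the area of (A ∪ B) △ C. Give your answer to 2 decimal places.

52.39

|A ∪ B| = 37.3889.
|(A ∪ B) ∩ C| = 8.
|(A ∪ B) △ C| = 37.3889 + 31 − 16 = 52.39.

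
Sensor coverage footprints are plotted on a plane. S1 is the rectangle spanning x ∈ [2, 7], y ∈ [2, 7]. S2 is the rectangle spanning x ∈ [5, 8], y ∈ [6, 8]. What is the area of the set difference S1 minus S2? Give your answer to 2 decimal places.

23.00

|S1∩S2|: x∈[5,7], y∈[6,7] → 2·1 = 2.
|S1| = 25.
|S1 ∖ S2| = |S1| − |S1∩S2| = 25 − 2 = 23.00.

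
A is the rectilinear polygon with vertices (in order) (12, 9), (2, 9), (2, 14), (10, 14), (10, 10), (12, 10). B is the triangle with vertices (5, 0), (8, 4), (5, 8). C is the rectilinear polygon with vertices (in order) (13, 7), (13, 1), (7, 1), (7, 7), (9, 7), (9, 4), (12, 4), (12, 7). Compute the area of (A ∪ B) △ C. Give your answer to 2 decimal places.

78.33

|A ∪ B| = 54.
|(A ∪ B) ∩ C| = 1.3333.
|(A ∪ B) △ C| = 54 + 27 − 2.6667 = 78.33.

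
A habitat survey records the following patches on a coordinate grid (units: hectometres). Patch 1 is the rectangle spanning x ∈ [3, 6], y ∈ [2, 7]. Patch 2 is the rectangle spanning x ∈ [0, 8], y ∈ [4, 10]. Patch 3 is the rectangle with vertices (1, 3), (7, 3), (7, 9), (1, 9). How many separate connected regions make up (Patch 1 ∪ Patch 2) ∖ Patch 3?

(Patch 1 ∪ Patch 2) ∖ Patch 3 splits into 2 disjoint pieces (area 3, area 18).

2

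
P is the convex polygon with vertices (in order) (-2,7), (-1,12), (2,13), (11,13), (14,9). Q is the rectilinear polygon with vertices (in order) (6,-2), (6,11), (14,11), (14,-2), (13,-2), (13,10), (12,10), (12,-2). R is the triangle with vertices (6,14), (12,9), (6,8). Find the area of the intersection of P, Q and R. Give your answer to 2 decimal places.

The intersection is the polygon with vertices (6,11), (9.6,11), (12,9), (6,8).
By the shoelace formula its area is 12.60.

12.60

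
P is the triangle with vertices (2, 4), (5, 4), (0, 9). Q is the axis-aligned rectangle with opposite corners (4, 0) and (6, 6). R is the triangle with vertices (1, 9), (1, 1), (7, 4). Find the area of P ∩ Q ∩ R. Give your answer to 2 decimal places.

0.50

The intersection is the polygon with vertices (4,4), (4,5), (5,4).
By the shoelace formula its area is 0.50.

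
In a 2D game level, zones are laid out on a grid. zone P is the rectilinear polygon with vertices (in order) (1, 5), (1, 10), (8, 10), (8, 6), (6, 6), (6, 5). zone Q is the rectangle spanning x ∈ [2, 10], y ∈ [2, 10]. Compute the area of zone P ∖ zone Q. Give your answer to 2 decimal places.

5.00

|zone P| = 33, |zone P∩zone Q| = 28.
|zone P ∖ zone Q| = |zone P| − |zone P∩zone Q| = 33 − 28 = 5.00.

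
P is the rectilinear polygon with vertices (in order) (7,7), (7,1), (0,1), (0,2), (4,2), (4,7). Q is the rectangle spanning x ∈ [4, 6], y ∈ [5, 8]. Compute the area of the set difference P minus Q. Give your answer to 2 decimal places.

|P| = 22, |P∩Q| = 4.
|P ∖ Q| = |P| − |P∩Q| = 22 − 4 = 18.00.

18.00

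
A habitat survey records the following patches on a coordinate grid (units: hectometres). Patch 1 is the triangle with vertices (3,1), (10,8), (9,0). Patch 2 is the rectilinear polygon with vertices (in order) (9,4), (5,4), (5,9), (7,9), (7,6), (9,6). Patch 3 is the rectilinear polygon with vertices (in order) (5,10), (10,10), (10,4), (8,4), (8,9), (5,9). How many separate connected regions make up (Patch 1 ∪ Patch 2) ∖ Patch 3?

(Patch 1 ∪ Patch 2) ∖ Patch 3 is a single connected region.

1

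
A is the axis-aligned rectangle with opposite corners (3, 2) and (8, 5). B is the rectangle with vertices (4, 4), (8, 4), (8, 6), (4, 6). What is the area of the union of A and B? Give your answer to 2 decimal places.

19.00

By inclusion–exclusion:
Individual areas: |A| = 15, |B| = 8.
|A∩B|: x∈[4,8], y∈[4,5] → 4·1 = 4.
|A ∪ B| = 23 − 4 = 19.00.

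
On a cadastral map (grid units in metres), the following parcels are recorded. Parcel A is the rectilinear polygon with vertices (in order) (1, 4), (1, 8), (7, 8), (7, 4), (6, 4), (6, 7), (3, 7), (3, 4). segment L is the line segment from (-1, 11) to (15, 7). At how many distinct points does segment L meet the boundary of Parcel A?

The segment lies entirely outside Parcel A and never meets its boundary.

0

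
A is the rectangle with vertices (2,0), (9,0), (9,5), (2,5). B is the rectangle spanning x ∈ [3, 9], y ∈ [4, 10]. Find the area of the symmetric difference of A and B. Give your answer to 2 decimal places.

|A∩B|: x∈[3,9], y∈[4,5] → 6·1 = 6.
|A △ B| = |A| + |B| − 2·|A∩B| = 35 + 36 − 12 = 59.00.

59.00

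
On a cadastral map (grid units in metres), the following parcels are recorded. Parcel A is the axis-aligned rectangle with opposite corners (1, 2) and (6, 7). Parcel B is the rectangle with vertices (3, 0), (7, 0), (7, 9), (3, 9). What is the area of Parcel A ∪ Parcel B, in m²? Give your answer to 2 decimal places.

By inclusion–exclusion:
Individual areas: |Parcel A| = 25, |Parcel B| = 36.
|Parcel A∩Parcel B|: x∈[3,6], y∈[2,7] → 3·5 = 15.
|Parcel A ∪ Parcel B| = 61 − 15 = 46.00.

46.00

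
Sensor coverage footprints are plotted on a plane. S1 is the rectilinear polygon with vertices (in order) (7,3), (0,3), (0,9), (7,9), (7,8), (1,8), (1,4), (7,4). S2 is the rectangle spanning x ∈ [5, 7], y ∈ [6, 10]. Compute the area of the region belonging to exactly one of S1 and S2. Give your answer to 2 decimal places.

22.00

|S1| = 18, |S2| = 8, |S1∩S2| = 2.
|S1 △ S2| = |S1| + |S2| − 2·|S1∩S2| = 18 + 8 − 4 = 22.00.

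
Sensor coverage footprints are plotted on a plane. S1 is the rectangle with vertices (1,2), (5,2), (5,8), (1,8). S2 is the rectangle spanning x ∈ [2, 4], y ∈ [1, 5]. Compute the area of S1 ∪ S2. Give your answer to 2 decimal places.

By inclusion–exclusion:
Individual areas: |S1| = 24, |S2| = 8.
|S1∩S2|: x∈[2,4], y∈[2,5] → 2·3 = 6.
|S1 ∪ S2| = 32 − 6 = 26.00.

26.00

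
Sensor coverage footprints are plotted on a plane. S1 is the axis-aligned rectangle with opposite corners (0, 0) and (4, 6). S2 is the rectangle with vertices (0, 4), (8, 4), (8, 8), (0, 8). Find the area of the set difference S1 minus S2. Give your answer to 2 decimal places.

|S1∩S2|: x∈[0,4], y∈[4,6] → 4·2 = 8.
|S1| = 24.
|S1 ∖ S2| = |S1| − |S1∩S2| = 24 − 8 = 16.00.

16.00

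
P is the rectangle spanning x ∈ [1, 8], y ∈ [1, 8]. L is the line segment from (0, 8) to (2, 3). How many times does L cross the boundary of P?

The segment meets the boundary at (1,5.5).

1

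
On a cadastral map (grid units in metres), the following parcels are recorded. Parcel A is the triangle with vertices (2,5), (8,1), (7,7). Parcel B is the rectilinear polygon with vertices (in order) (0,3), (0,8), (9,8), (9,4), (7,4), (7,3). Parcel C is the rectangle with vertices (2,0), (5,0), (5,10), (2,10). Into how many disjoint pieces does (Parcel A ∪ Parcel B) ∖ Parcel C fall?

2

(Parcel A ∪ Parcel B) ∖ Parcel C splits into 2 disjoint pieces (area 21.25, area 10).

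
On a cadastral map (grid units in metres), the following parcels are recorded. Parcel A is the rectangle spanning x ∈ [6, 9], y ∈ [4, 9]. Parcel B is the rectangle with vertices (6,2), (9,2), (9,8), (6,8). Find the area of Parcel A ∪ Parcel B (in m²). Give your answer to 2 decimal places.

By inclusion–exclusion:
Individual areas: |Parcel A| = 15, |Parcel B| = 18.
|Parcel A∩Parcel B|: x∈[6,9], y∈[4,8] → 3·4 = 12.
|Parcel A ∪ Parcel B| = 33 − 12 = 21.00.

21.00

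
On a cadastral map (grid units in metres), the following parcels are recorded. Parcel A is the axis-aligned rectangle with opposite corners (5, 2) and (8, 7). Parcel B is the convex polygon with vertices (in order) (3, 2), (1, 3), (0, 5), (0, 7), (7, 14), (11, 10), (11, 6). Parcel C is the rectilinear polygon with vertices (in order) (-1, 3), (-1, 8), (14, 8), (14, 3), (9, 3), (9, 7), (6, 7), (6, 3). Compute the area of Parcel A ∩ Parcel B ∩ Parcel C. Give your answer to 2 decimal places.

3.75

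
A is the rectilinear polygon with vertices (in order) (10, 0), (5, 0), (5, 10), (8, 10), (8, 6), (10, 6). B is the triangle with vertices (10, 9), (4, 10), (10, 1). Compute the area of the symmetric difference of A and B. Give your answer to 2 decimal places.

32.00

|A| = 42, |B| = 24, |A∩B| = 17.
|A △ B| = |A| + |B| − 2·|A∩B| = 42 + 24 − 34 = 32.00.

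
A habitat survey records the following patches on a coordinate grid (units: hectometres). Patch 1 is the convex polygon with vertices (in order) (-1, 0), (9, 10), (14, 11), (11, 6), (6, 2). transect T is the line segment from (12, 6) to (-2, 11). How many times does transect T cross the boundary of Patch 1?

2

The segment meets the boundary at (6.842,7.842), (11.176,6.294).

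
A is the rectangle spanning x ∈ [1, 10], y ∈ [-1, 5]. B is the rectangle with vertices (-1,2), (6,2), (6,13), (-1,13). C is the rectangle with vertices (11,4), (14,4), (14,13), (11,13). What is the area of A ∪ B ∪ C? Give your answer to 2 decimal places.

143.00

By inclusion–exclusion:
Individual areas: |A| = 54, |B| = 77, |C| = 27.
|A∩B|: x∈[1,6], y∈[2,5] → 5·3 = 15.
|A∩C| = 0 (no overlap).
|B∩C| = 0 (no overlap).
|A∩B∩C| = 0.
|A ∪ B ∪ C| = 158 − 15 + 0 = 143.00.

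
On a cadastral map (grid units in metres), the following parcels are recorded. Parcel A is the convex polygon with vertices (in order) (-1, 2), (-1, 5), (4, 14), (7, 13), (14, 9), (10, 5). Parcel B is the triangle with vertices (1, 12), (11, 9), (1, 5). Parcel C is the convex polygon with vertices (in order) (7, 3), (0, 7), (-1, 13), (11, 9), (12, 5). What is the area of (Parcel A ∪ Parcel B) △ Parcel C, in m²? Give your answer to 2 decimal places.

|Parcel A ∪ Parcel B| = 101.2524.
|(Parcel A ∪ Parcel B) ∩ Parcel C| = 59.6608.
|(Parcel A ∪ Parcel B) △ Parcel C| = 101.2524 + 74 − 119.3216 = 55.93.

55.93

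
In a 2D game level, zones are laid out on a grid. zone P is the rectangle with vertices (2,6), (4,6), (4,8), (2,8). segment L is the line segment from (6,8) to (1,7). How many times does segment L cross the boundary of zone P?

2

The segment meets the boundary at (2,7.2), (4,7.6).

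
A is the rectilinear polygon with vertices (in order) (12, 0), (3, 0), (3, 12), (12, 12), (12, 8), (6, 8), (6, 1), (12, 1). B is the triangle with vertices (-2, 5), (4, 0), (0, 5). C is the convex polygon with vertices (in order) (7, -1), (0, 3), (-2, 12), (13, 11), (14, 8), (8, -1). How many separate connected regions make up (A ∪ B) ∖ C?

4

(A ∪ B) ∖ C splits into 4 disjoint pieces (area 1.8362, area 1.2374, area 5.7, area 3).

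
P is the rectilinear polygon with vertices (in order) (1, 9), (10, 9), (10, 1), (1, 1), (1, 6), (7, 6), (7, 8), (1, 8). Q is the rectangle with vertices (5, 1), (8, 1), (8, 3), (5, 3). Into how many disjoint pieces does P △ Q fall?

1

P △ Q is a single connected region.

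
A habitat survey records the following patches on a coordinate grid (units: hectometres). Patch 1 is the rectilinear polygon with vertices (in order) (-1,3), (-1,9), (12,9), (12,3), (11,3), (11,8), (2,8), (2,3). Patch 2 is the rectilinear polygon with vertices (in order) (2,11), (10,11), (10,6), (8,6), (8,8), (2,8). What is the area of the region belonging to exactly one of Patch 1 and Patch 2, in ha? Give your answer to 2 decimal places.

45.00

|Patch 1| = 33, |Patch 2| = 28, |Patch 1∩Patch 2| = 8.
|Patch 1 △ Patch 2| = |Patch 1| + |Patch 2| − 2·|Patch 1∩Patch 2| = 33 + 28 − 16 = 45.00.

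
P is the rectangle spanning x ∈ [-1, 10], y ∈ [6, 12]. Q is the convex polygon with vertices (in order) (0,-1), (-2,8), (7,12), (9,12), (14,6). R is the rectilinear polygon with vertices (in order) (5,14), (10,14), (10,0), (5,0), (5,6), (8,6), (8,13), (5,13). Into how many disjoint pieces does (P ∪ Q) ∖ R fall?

(P ∪ Q) ∖ R splits into 2 disjoint pieces (area 13.6, area 89.9722).

2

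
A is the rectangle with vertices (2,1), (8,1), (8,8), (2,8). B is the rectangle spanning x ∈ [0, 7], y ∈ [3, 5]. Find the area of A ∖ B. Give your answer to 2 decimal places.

|A∩B|: x∈[2,7], y∈[3,5] → 5·2 = 10.
|A| = 42.
|A ∖ B| = |A| − |A∩B| = 42 − 10 = 32.00.

32.00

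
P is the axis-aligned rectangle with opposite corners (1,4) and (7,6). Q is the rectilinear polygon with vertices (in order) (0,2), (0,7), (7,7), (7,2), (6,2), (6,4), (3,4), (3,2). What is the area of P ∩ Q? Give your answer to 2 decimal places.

12.00

The intersection is the polygon with vertices (7,4), (6,4), (3,4), (1,4), (1,6), (7,6).
By the shoelace formula its area is 12.00.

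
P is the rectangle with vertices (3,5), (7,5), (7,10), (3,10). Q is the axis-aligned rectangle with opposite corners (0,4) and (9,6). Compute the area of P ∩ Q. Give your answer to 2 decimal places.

4.00

|P∩Q|: x∈[3,7], y∈[5,6] → 4·1 = 4.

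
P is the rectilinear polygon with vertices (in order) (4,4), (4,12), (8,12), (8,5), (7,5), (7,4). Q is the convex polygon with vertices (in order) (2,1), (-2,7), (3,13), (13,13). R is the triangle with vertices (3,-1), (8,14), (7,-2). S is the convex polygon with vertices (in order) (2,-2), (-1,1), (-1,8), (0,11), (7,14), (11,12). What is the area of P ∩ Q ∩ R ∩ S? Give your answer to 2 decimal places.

The intersection is the polygon with vertices (7.567,7.073), (4.75,4), (4.667,4), (7.333,12), (7.875,12).
By the shoelace formula its area is 8.97.

8.97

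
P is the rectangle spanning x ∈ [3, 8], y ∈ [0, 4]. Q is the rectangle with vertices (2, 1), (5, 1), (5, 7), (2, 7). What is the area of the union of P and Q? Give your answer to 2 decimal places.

32.00

By inclusion–exclusion:
Individual areas: |P| = 20, |Q| = 18.
|P∩Q|: x∈[3,5], y∈[1,4] → 2·3 = 6.
|P ∪ Q| = 38 − 6 = 32.00.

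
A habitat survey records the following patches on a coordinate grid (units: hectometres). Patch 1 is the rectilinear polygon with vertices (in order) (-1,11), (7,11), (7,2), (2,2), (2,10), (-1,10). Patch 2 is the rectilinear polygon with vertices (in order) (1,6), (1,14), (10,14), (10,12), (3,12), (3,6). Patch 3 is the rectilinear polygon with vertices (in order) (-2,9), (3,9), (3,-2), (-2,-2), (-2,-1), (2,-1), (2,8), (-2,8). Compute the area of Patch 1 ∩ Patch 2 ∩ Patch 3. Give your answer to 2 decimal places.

The intersection is the polygon with vertices (3,6), (2,6), (2,8), (2,9), (3,9).
By the shoelace formula its area is 3.00.

3.00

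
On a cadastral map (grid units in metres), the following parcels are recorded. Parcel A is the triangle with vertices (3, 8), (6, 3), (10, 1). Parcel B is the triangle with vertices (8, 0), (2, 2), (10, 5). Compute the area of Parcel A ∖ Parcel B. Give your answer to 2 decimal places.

|Parcel A| = 7, |Parcel A∩Parcel B| = 2.8621.
|Parcel A ∖ Parcel B| = |Parcel A| − |Parcel A∩Parcel B| = 7 − 2.8621 = 4.14.

4.14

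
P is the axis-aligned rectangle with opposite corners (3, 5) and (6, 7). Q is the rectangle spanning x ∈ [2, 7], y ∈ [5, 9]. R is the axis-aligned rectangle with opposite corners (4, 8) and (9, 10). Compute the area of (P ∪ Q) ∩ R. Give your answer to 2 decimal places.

3.00

The region (P ∪ Q) ∩ R is the polygon with vertices (7,9), (7,8), (4,8), (4,9).
By the shoelace formula its area is 3.00.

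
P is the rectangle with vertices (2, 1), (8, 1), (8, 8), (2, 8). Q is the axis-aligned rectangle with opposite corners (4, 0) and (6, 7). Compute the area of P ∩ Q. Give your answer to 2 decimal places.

12.00

|P∩Q|: x∈[4,6], y∈[1,7] → 2·6 = 12.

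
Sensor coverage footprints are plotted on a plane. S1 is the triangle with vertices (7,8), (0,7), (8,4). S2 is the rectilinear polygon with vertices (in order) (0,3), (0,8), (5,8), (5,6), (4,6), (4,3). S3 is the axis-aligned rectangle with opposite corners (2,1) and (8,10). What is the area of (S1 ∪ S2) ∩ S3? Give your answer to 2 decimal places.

The region (S1 ∪ S2) ∩ S3 is the polygon with vertices (8,4), (4,5.5), (4,3), (2,3), (2,8), (5,8), (5,7.714), (7,8).
By the shoelace formula its area is 20.71.

20.71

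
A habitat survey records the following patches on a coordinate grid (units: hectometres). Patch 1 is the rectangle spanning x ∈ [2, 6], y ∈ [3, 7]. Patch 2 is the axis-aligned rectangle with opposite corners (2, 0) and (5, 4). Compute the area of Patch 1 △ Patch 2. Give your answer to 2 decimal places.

22.00

|Patch 1∩Patch 2|: x∈[2,5], y∈[3,4] → 3·1 = 3.
|Patch 1 △ Patch 2| = |Patch 1| + |Patch 2| − 2·|Patch 1∩Patch 2| = 16 + 12 − 6 = 22.00.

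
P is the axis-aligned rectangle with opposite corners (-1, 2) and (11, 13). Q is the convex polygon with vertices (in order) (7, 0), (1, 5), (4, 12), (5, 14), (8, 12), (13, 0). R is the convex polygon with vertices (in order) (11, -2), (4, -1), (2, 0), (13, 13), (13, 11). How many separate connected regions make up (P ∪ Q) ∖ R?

(P ∪ Q) ∖ R splits into 2 disjoint pieces (area 101.4441, area 2.5099).

2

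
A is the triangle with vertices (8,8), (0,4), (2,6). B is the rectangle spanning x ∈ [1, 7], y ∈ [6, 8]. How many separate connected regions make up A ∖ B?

2

A ∖ B splits into 2 disjoint pieces (area 0.0833, area 2).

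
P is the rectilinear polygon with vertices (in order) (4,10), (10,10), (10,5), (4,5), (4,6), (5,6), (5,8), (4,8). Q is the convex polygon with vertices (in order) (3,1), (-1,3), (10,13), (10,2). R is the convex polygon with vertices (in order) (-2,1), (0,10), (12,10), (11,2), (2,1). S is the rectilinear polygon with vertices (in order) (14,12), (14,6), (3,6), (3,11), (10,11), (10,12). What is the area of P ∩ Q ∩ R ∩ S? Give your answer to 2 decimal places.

18.80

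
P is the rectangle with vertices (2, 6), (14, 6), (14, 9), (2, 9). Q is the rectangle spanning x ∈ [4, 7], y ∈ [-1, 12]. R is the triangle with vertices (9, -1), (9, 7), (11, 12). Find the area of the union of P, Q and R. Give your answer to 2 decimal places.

70.88

By inclusion–exclusion:
Individual areas: |P| = 36, |Q| = 39, |R| = 8.
|P∩Q|: x∈[4,7], y∈[6,9] → 3·3 = 9.
|P∩R| = 3.1231.
|Q∩R| = 0.
|P∩Q∩R| = 0.
|P ∪ Q ∪ R| = 83 − 12.1231 + 0 = 70.88.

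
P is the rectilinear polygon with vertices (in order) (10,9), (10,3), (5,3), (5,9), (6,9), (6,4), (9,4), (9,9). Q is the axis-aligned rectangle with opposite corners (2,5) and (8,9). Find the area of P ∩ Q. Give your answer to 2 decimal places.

The intersection is the polygon with vertices (5,9), (6,9), (6,5), (5,5).
By the shoelace formula its area is 4.00.

4.00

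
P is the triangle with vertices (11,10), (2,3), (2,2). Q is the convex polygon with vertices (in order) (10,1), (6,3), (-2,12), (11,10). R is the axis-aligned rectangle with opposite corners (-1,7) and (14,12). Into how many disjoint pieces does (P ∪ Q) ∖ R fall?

2

(P ∪ Q) ∖ R splits into 2 disjoint pieces (area 31.3003, area 0.4856).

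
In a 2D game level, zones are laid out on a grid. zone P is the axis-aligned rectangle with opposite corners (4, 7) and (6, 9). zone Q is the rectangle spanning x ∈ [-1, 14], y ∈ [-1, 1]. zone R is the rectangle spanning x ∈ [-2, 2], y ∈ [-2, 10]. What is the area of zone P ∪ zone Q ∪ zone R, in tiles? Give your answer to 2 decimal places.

76.00

By inclusion–exclusion:
Individual areas: |zone P| = 4, |zone Q| = 30, |zone R| = 48.
|zone P∩zone Q| = 0 (no overlap).
|zone P∩zone R| = 0 (no overlap).
|zone Q∩zone R|: x∈[-1,2], y∈[-1,1] → 3·2 = 6.
|zone P∩zone Q∩zone R| = 0.
|zone P ∪ zone Q ∪ zone R| = 82 − 6 + 0 = 76.00.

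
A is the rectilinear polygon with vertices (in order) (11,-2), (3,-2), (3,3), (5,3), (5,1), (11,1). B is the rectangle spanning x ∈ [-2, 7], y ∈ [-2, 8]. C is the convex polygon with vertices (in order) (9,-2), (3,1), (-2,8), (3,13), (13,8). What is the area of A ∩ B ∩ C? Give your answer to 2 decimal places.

The intersection is the polygon with vertices (3,3), (5,3), (5,1), (7,1), (7,-1), (3,1).
By the shoelace formula its area is 8.00.

8.00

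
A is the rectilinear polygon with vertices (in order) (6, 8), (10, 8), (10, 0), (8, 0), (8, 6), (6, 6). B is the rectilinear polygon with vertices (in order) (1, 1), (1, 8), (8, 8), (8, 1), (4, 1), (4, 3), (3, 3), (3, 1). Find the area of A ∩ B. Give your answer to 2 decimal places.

4.00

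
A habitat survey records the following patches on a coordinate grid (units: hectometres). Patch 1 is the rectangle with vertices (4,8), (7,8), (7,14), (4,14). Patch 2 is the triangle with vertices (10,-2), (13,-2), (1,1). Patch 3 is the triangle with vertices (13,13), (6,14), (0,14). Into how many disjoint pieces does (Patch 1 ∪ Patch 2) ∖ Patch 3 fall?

(Patch 1 ∪ Patch 2) ∖ Patch 3 splits into 3 disjoint pieces (area 16.7308, area 0.0714, area 4.5).

3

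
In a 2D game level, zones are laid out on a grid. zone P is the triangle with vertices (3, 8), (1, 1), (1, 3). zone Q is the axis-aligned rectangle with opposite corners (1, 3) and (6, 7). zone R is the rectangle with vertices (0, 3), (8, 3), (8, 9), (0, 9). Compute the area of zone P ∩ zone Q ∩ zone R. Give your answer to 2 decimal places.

The intersection is the polygon with vertices (1,3), (2.6,7), (2.714,7), (1.571,3).
By the shoelace formula its area is 1.37.

1.37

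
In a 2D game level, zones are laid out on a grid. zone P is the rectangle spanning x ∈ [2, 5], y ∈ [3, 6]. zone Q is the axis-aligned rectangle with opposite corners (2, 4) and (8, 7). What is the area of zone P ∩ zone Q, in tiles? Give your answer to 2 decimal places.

6.00

|zone P∩zone Q|: x∈[2,5], y∈[4,6] → 3·2 = 6.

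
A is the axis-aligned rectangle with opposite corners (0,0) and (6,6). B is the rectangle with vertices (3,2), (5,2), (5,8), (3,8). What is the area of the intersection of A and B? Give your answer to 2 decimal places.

8.00

|A∩B|: x∈[3,5], y∈[2,6] → 2·4 = 8.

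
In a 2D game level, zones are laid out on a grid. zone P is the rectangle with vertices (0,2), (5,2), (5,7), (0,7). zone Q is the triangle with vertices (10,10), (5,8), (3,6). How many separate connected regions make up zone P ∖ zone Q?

zone P ∖ zone Q is a single connected region.

1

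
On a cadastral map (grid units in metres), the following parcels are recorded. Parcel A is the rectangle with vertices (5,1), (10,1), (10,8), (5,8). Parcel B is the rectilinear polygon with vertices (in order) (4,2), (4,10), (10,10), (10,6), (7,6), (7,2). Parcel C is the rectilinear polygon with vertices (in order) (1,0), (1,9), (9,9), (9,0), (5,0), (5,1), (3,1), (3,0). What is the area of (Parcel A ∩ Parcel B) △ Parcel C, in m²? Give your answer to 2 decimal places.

56.00

|Parcel A ∩ Parcel B| = 18.
|(Parcel A ∩ Parcel B) ∩ Parcel C| = 16.
|(Parcel A ∩ Parcel B) △ Parcel C| = 18 + 70 − 32 = 56.00.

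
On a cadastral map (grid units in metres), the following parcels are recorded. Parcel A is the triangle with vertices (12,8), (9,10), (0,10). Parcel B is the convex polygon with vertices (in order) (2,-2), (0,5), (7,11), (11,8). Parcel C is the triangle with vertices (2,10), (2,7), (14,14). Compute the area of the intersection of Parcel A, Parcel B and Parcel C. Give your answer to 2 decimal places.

0.93

The intersection is the polygon with vertices (4.884,9.186), (5.833,10), (7.143,10), (5.556,9.074).
By the shoelace formula its area is 0.93.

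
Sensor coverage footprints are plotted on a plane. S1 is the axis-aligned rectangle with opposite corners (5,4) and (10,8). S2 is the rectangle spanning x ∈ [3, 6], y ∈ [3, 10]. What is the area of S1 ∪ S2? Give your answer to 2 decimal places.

By inclusion–exclusion:
Individual areas: |S1| = 20, |S2| = 21.
|S1∩S2|: x∈[5,6], y∈[4,8] → 1·4 = 4.
|S1 ∪ S2| = 41 − 4 = 37.00.

37.00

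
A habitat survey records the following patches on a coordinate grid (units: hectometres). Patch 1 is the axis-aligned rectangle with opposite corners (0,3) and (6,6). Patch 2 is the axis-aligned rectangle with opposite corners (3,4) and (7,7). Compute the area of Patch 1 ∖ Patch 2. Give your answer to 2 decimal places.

|Patch 1∩Patch 2|: x∈[3,6], y∈[4,6] → 3·2 = 6.
|Patch 1| = 18.
|Patch 1 ∖ Patch 2| = |Patch 1| − |Patch 1∩Patch 2| = 18 − 6 = 12.00.

12.00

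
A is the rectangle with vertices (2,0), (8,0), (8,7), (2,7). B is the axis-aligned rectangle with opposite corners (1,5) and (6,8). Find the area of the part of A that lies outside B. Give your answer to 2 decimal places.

34.00

|A∩B|: x∈[2,6], y∈[5,7] → 4·2 = 8.
|A| = 42.
|A ∖ B| = |A| − |A∩B| = 42 − 8 = 34.00.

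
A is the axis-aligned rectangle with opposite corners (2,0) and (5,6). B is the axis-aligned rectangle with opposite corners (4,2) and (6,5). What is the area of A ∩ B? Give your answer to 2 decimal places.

3.00

|A∩B|: x∈[4,5], y∈[2,5] → 1·3 = 3.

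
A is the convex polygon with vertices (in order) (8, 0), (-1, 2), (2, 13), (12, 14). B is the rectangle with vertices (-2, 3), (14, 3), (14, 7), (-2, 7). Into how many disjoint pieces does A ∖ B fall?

2

A ∖ B splits into 2 disjoint pieces (area 19.1494, area 62.9091).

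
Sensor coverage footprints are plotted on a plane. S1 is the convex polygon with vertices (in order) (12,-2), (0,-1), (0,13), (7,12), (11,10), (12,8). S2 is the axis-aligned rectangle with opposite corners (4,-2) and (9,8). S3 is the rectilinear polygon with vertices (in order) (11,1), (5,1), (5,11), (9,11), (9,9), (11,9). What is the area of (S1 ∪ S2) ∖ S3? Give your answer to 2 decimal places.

104.79

|S1 ∪ S2| = 160.7917.
|(S1 ∪ S2) ∩ S3| = 56.
|(S1 ∪ S2) ∖ S3| = 160.7917 − 56 = 104.79.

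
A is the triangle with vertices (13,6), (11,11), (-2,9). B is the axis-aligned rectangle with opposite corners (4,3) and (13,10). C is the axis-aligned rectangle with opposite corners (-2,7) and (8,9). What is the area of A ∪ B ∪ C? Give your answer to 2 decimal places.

81.22

By inclusion–exclusion:
Individual areas: |A| = 34.5, |B| = 63, |C| = 20.
|A∩B| = 24.6808.
|A∩C| = 10.
|B∩C|: x∈[4,8], y∈[7,9] → 4·2 = 8.
|A∩B∩C| = 6.4.
|A ∪ B ∪ C| = 117.5 − 42.6808 + 6.4 = 81.22.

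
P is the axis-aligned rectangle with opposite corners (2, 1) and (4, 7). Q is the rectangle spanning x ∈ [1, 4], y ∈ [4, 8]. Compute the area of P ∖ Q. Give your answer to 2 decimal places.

|P∩Q|: x∈[2,4], y∈[4,7] → 2·3 = 6.
|P| = 12.
|P ∖ Q| = |P| − |P∩Q| = 12 − 6 = 6.00.

6.00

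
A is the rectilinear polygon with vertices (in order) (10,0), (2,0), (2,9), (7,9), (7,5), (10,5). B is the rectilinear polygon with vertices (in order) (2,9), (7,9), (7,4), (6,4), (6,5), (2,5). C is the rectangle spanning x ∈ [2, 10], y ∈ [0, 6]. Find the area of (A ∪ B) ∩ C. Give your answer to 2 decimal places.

The region (A ∪ B) ∩ C is the polygon with vertices (2,5), (2,6), (7,6), (7,5), (10,5), (10,0), (2,0).
By the shoelace formula its area is 45.00.

45.00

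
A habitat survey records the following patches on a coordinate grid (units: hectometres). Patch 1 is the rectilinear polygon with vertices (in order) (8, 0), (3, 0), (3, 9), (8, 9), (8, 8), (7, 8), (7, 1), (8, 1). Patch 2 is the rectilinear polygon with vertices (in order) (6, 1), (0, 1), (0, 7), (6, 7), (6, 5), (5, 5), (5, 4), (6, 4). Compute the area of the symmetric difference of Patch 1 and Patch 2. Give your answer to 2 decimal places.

|Patch 1| = 38, |Patch 2| = 35, |Patch 1∩Patch 2| = 17.
|Patch 1 △ Patch 2| = |Patch 1| + |Patch 2| − 2·|Patch 1∩Patch 2| = 38 + 35 − 34 = 39.00.

39.00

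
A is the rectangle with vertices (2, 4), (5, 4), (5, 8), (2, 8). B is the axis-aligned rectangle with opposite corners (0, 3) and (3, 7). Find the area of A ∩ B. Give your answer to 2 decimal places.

3.00

|A∩B|: x∈[2,3], y∈[4,7] → 1·3 = 3.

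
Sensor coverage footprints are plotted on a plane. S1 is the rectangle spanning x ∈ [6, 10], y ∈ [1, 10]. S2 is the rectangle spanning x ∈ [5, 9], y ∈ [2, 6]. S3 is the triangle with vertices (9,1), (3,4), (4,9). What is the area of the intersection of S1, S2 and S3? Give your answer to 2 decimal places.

The intersection is the polygon with vertices (7,2), (6,2.5), (6,5.8), (8.375,2).
By the shoelace formula its area is 4.26.

4.26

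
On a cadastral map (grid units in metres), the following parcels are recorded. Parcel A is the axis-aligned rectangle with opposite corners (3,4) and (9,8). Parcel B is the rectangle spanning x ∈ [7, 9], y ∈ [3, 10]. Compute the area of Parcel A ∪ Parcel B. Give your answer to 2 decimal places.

30.00

By inclusion–exclusion:
Individual areas: |Parcel A| = 24, |Parcel B| = 14.
|Parcel A∩Parcel B|: x∈[7,9], y∈[4,8] → 2·4 = 8.
|Parcel A ∪ Parcel B| = 38 − 8 = 30.00.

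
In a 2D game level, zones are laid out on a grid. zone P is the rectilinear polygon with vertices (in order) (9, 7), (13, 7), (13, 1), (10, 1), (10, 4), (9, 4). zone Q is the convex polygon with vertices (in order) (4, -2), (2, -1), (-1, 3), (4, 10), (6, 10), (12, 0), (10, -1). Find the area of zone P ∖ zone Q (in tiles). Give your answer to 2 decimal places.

|zone P| = 21, |zone P∩zone Q| = 1.9333.
|zone P ∖ zone Q| = |zone P| − |zone P∩zone Q| = 21 − 1.9333 = 19.07.

19.07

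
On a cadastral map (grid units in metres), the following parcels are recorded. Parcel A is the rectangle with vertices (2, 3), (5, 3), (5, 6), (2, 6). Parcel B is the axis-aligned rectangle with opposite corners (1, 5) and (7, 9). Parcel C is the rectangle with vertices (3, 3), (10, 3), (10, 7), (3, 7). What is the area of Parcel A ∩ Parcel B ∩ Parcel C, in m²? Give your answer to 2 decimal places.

The intersection is the polygon with vertices (5,6), (5,5), (3,5), (3,6).
By the shoelace formula its area is 2.00.

2.00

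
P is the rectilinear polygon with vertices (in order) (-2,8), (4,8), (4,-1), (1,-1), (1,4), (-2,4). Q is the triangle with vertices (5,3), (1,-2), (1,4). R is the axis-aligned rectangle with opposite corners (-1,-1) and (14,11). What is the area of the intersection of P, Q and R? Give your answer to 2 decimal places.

10.85

The intersection is the polygon with vertices (1.8,-1), (1,-1), (1,4), (4,3.25), (4,1.75).
By the shoelace formula its area is 10.85.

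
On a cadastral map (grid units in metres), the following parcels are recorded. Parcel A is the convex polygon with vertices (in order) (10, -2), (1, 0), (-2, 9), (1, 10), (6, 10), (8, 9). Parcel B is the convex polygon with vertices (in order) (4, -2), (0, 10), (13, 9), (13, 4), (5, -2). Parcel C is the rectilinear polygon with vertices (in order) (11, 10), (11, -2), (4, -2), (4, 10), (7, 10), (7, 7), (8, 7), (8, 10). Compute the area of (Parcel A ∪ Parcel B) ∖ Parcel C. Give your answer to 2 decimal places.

60.52

|Parcel A ∪ Parcel B| = 131.6823.
|(Parcel A ∪ Parcel B) ∩ Parcel C| = 71.1648.
|(Parcel A ∪ Parcel B) ∖ Parcel C| = 131.6823 − 71.1648 = 60.52.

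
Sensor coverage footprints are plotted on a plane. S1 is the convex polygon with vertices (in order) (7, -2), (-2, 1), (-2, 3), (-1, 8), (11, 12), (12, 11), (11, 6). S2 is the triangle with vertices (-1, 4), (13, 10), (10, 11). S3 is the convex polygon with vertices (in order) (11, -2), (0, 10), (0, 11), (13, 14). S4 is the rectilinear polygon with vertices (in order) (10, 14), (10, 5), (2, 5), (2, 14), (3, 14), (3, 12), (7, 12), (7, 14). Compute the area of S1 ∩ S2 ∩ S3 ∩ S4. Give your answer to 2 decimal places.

10.58

The intersection is the polygon with vertices (3.105,6.612), (10,11), (10,8.714), (3.667,6).
By the shoelace formula its area is 10.58.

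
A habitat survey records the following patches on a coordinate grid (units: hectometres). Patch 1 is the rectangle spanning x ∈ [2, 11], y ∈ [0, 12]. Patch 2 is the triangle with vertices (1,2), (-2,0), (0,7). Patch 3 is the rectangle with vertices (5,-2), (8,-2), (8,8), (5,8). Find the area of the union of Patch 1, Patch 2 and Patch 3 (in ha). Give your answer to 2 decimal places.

122.50

By inclusion–exclusion:
Individual areas: |Patch 1| = 108, |Patch 2| = 8.5, |Patch 3| = 30.
|Patch 1∩Patch 2| = 0.
|Patch 1∩Patch 3|: x∈[5,8], y∈[0,8] → 3·8 = 24.
|Patch 2∩Patch 3| = 0.
|Patch 1∩Patch 2∩Patch 3| = 0.
|Patch 1 ∪ Patch 2 ∪ Patch 3| = 146.5 − 24 + 0 = 122.50.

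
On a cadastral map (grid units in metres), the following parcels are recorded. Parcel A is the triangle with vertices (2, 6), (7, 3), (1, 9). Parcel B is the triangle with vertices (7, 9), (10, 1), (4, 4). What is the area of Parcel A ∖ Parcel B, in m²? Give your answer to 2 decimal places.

|Parcel A| = 6, |Parcel A∩Parcel B| = 1.1912.
|Parcel A ∖ Parcel B| = |Parcel A| − |Parcel A∩Parcel B| = 6 − 1.1912 = 4.81.

4.81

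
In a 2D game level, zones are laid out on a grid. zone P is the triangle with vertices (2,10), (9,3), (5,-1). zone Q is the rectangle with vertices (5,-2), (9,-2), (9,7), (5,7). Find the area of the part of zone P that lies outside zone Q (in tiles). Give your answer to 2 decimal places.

12.00

|zone P| = 28, |zone P∩zone Q| = 16.
|zone P ∖ zone Q| = |zone P| − |zone P∩zone Q| = 28 − 16 = 12.00.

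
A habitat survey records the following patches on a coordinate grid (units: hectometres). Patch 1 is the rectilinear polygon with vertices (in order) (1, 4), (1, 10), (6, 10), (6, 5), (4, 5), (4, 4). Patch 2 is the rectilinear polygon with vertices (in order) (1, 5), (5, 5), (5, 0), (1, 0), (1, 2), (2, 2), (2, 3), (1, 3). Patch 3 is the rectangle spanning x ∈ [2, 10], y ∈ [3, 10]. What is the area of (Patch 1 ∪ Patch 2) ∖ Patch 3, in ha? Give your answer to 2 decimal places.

18.00

|Patch 1 ∪ Patch 2| = 44.
|(Patch 1 ∪ Patch 2) ∩ Patch 3| = 26.
|(Patch 1 ∪ Patch 2) ∖ Patch 3| = 44 − 26 = 18.00.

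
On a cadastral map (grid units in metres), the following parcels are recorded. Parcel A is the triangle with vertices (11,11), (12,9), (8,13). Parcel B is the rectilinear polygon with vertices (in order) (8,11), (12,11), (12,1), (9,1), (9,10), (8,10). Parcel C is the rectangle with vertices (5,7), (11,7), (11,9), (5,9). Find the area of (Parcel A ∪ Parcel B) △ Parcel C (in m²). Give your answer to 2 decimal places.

36.00

|Parcel A ∪ Parcel B| = 32.
|(Parcel A ∪ Parcel B) ∩ Parcel C| = 4.
|(Parcel A ∪ Parcel B) △ Parcel C| = 32 + 12 − 8 = 36.00.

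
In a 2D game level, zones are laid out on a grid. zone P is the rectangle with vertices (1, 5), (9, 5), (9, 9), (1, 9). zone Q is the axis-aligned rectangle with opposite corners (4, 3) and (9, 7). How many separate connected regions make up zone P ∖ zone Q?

zone P ∖ zone Q is a single connected region.

1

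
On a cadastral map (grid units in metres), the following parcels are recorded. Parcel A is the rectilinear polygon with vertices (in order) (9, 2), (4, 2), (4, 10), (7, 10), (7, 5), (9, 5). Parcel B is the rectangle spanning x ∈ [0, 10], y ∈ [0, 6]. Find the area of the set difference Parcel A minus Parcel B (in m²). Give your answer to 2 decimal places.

|Parcel A| = 30, |Parcel A∩Parcel B| = 18.
|Parcel A ∖ Parcel B| = |Parcel A| − |Parcel A∩Parcel B| = 30 − 18 = 12.00.

12.00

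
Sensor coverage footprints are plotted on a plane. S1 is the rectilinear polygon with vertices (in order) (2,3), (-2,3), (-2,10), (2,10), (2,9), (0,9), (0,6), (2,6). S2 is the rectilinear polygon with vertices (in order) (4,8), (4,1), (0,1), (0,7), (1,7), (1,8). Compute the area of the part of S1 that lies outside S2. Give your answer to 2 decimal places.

|S1| = 22, |S1∩S2| = 6.
|S1 ∖ S2| = |S1| − |S1∩S2| = 22 − 6 = 16.00.

16.00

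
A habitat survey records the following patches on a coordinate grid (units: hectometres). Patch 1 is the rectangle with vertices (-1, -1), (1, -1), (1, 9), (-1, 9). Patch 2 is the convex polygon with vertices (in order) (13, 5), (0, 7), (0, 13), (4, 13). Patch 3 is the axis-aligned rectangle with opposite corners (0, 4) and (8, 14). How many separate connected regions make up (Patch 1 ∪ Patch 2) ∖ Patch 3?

2

(Patch 1 ∪ Patch 2) ∖ Patch 3 splits into 2 disjoint pieces (area 15, area 9.188).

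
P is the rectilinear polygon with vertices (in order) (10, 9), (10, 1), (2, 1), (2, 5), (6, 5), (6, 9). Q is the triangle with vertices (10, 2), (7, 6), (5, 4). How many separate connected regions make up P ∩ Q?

P ∩ Q is a single connected region.

1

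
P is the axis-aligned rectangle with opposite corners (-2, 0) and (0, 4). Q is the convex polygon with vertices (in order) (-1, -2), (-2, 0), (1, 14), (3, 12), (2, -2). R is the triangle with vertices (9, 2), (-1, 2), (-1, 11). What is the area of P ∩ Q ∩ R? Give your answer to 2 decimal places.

The intersection is the polygon with vertices (0,2), (-1,2), (-1,4), (0,4).
By the shoelace formula its area is 2.00.

2.00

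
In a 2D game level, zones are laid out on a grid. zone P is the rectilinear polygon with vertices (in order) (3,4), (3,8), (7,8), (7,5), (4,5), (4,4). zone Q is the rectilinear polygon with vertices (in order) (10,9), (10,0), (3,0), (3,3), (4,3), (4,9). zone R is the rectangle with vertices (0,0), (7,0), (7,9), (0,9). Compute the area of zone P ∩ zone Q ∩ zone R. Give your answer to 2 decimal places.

9.00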